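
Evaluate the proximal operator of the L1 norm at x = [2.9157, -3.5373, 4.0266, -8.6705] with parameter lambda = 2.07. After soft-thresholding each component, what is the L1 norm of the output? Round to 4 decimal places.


Soft-thresholding with lambda = 2.07:
prox(2.9157) = sign(2.9157)*max(|2.9157| - 2.07, 0) = 0.8457
prox(-3.5373) = sign(-3.5373)*max(|-3.5373| - 2.07, 0) = -1.4673
prox(4.0266) = sign(4.0266)*max(|4.0266| - 2.07, 0) = 1.9566
prox(-8.6705) = sign(-8.6705)*max(|-8.6705| - 2.07, 0) = -6.6005
prox(x) = [0.8457, -1.4673, 1.9566, -6.6005]
||prox(x)||_1 = 0.8457 + 1.4673 + 1.9566 + 6.6005 = 10.8701


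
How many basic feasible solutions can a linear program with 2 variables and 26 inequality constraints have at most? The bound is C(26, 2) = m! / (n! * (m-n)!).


Each vertex corresponds to some choice of n active constraints out of m, so the number of vertices is at most C(m, n) = m! / (n!(m-n)!).
m = 26, n = 2
Numerator: 26 * 25
Denominator: 2! = 2
C(26, 2) = 325


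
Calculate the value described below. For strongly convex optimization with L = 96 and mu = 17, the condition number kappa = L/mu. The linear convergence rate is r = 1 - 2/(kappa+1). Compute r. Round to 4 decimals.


Step 1: Compute the condition number.
kappa = L/mu = 96/17 = 5.6471
Step 2: Compute the convergence rate.
r = 1 - 2/(kappa + 1) = 1 - 2*mu/(L + mu) = (L - mu)/(L + mu) = 79/113 = 0.6991


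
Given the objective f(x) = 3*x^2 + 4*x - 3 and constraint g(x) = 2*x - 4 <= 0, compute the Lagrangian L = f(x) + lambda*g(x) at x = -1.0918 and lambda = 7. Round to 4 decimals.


Step 1: Evaluate f(x).
f(-1.0918) = 3*(-1.0918)^2 + 4*(-1.0918) - 3 = -3.7911
Step 2: Evaluate g(x).
g(-1.0918) = 2*-1.0918 - 4 = -6.1836
Step 3: Compute Lagrangian.
L = -3.7911 + 7*-6.1836 = -47.0763


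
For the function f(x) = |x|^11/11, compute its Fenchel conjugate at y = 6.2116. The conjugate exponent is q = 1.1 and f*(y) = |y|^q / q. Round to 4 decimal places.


The conjugate exponent q satisfies 1/p + 1/q = 1.
p = 11, so q = 11/(11 - 1) = 1.1
|y|^q = 6.2116^1.1 = 7.4563
f*(6.2116) = 7.4563 / 1.1 = 6.7785


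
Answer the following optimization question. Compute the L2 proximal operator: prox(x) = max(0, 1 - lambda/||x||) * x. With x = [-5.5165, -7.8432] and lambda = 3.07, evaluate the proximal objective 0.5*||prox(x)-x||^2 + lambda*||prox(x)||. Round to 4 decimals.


Step 1: Compute ||x||.
||x|| = 9.5889
Step 2: Compute scaling factor.
scale = max(0, 1 - 3.07/9.5889) = 0.6798
Step 3: prox(x) = [-3.7503, -5.3321]
||prox(x)|| = 6.5189
Step 4: Proximal objective.
0.5*||prox-x||^2 = 4.7125
lambda*||prox|| = 20.013
Total = 24.7256


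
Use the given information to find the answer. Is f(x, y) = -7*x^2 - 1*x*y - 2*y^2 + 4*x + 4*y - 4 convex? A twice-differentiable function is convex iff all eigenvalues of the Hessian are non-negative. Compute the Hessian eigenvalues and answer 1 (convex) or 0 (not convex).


The Hessian of f(x,y) = -7*x^2 - 1*x*y - 2*y^2 + 4*x + 4*y - 4 is:
H = [[-14, -1], [-1, -4]]
Trace = -14 - 4 = -18
Determinant = -14*-4 - (-1)^2 = 55
Discriminant = (-18)^2 - 4*55 = 104.0
Eigenvalues: lambda_1 = -14.099, lambda_2 = -3.901
The function is not convex.

0


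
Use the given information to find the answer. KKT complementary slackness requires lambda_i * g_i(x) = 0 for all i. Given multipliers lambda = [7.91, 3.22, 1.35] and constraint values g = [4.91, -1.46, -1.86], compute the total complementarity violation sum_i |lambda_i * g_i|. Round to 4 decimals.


KKT complementary slackness check:
lambda_1 * g_1 = 7.91 * 4.91 = 38.8381
lambda_2 * g_2 = 3.22 * -1.46 = -4.7012
lambda_3 * g_3 = 1.35 * -1.86 = -2.511
Total violation = 38.8381 + 4.7012 + 2.511 = 46.0503


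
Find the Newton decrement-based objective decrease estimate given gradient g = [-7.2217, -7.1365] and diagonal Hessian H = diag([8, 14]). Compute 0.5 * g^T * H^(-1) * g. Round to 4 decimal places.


Step 1: H is diagonal, so H^(-1) * g = [-0.9027, -0.5098].
Step 2: g^T H^(-1) g = sum_i g_i^2 / H_ii
  = (-7.2217)^2/8 + (-7.1365)^2/14
  = 6.5191 + 3.6378 = 10.1569
Step 3: Objective decrease = 0.5 * g^T H^(-1) g = 5.0785


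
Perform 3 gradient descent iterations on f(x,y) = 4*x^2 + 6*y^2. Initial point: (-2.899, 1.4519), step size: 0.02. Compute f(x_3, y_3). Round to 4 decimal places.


Gradient descent on f(x,y) = 4*x^2 + 6*y^2.
Starting point: (-2.899, 1.4519), alpha = 0.02
Step 1: grad_x = 2*4*-2.899 = -23.192, grad_y = 2*6*1.4519 = 17.4228
  x_1 = -2.899 - 0.02*-23.192 = -2.4352
  y_1 = 1.4519 - 0.02*17.4228 = 1.1034
Step 2: grad_x = 2*4*-2.4352 = -19.4813, grad_y = 2*6*1.1034 = 13.2413
  x_2 = -2.4352 - 0.02*-19.4813 = -2.0455
  y_2 = 1.1034 - 0.02*13.2413 = 0.8386
Step 3: grad_x = 2*4*-2.0455 = -16.3643, grad_y = 2*6*0.8386 = 10.0634
  x_3 = -2.0455 - 0.02*-16.3643 = -1.7182
  y_3 = 0.8386 - 0.02*10.0634 = 0.6373
f(-1.7182, 0.6373) = 4*(-1.7182)^2 + 6*0.6373^2 = 14.2468


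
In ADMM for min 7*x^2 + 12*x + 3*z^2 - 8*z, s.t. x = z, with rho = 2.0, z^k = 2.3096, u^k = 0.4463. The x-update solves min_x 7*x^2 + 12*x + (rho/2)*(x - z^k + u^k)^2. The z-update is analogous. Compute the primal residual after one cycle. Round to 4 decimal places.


ADMM iteration with rho = 2.0, z^k = 2.3096, u^k = 0.4463
Step 1: x-update.
Minimize 7*x^2 + 12*x + (2.0/2)*(x - 2.3096 + 0.4463)^2
FOC: (2*7 + 2.0)*x = -12 + 2.0*(2.3096 - 0.4463)
x^{k+1} = -0.5171
Step 2: z-update.
Minimize 3*z^2 - 8*z + (2.0/2)*(-0.5171 - z + 0.4463)^2
FOC: (2*3 + 2.0)*z = 8 + 2.0*(-0.5171 + 0.4463)
z^{k+1} = 0.9823
Step 3: u-update.
u^{k+1} = 0.4463 - 0.5171 - 0.9823 = -1.0531
Step 4: Primal residual = |-0.5171 - 0.9823| = 1.4994


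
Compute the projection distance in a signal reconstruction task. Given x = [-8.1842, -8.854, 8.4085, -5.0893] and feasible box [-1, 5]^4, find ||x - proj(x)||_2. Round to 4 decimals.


Project each component onto [-1, 5].
clip(-8.1842) = -1.0, clip(-8.854) = -1.0, clip(8.4085) = 5.0, clip(-5.0893) = -1.0
Projection = [-1.0, -1.0, 5.0, -1.0]
Squared diffs: [51.6127, 61.6853, 11.6179, 16.7224]
Distance = sqrt(141.6383) = 11.9012


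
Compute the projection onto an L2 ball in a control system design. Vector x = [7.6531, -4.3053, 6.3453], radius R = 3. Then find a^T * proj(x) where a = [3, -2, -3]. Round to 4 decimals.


Step 1: Compute ||x|| (intermediates to 6 decimals).
||x|| = sqrt(7.6531^2 + (-4.3053)^2 + 6.3453^2) = 10.833669
Step 2: Project.
Since ||x|| > R, scale = R/||x|| = 3/10.833669 = 0.276914, proj(x) = scale * x
proj(x) = [2.119251, -1.192198, 1.757102]
Step 3: Dot product.
a^T * proj(x) = 3*2.119251 - 2*(-1.192198) - 3*1.757102 = 3.4708


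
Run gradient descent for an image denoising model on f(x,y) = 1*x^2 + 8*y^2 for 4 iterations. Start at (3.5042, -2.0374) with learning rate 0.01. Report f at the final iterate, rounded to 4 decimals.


Gradient descent on f(x,y) = 1*x^2 + 8*y^2.
Starting point: (3.5042, -2.0374), alpha = 0.01
Step 1: grad_x = 2*1*3.5042 = 7.0084, grad_y = 2*8*-2.0374 = -32.5984
  x_1 = 3.5042 - 0.01*7.0084 = 3.4341
  y_1 = -2.0374 - 0.01*-32.5984 = -1.7114
Step 2: grad_x = 2*1*3.4341 = 6.8682, grad_y = 2*8*-1.7114 = -27.3827
  x_2 = 3.4341 - 0.01*6.8682 = 3.3654
  y_2 = -1.7114 - 0.01*-27.3827 = -1.4376
Step 3: grad_x = 2*1*3.3654 = 6.7309, grad_y = 2*8*-1.4376 = -23.0014
  x_3 = 3.3654 - 0.01*6.7309 = 3.2981
  y_3 = -1.4376 - 0.01*-23.0014 = -1.2076
Step 4: grad_x = 2*1*3.2981 = 6.5963, grad_y = 2*8*-1.2076 = -19.3212
  x_4 = 3.2981 - 0.01*6.5963 = 3.2322
  y_4 = -1.2076 - 0.01*-19.3212 = -1.0144
f(3.2322, -1.0144) = 1*3.2322^2 + 8*(-1.0144)^2 = 18.6783


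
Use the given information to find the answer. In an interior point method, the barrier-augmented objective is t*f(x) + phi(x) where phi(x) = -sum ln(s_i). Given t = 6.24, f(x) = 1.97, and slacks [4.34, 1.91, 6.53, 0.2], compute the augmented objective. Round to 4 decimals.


Step 1: Compute log-barrier.
ln values: [1.4679, 0.6471, 1.8764, -1.6094]
phi = -(1.4679 + 0.6471 + 1.8764 - 1.6094) = -2.3819
Step 2: Compute augmented objective.
t*f(x) = 6.24*1.97 = 12.2928
Total = 12.2928 - 2.3819 = 9.9109


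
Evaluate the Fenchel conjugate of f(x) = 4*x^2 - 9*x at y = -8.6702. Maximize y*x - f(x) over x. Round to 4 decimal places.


f*(y) = sup_x {y*x - a*x^2 - b*x} = sup_x {(y-b)*x - a*x^2}
FOC: (y - b) - 2a*x = 0 => x* = (y - b)/(2a)
x* = (-8.6702 + 9)/(2*4) = 0.0412
f*(-8.6702) = (y-b)^2/(4a) = (-8.6702 + 9)^2/(4*4)
= 0.1088/16 = 0.0068


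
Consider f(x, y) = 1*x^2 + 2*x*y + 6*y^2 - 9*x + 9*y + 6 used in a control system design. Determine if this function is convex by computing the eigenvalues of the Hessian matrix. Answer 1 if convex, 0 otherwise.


The Hessian of f(x,y) = 1*x^2 + 2*x*y + 6*y^2 - 9*x + 9*y + 6 is:
H = [[2, 2], [2, 12]]
Trace = 2 + 12 = 14
Determinant = 2*12 - (2)^2 = 20
Discriminant = (14)^2 - 4*20 = 116.0
Eigenvalues: lambda_1 = 1.6148, lambda_2 = 12.3852
The function is convex.

1


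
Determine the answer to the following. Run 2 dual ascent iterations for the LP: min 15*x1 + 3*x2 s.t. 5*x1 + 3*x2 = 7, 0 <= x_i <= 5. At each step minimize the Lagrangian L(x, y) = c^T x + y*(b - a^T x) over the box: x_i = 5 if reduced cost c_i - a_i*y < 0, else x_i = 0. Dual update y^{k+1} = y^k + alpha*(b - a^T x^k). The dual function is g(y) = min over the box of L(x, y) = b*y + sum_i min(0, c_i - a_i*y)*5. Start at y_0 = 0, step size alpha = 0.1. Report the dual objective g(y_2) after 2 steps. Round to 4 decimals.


Dual ascent for LP: min 15*x1 + 3*x2, 5*x1 + 3*x2 = 7, 0 <= x_i <= 5
Step 1: y^k = 0.0, reduced costs: (15.0, 3.0)
  x^k = (0.0, 0.0), subgradient = b - a^T x = 7.0
  y^{k+1} = 0.0 + 0.1*7.0 = 0.7
Step 2: y^k = 0.7, reduced costs: (11.5, 0.9)
  x^k = (0.0, 0.0), subgradient = b - a^T x = 7.0
  y^{k+1} = 0.7 + 0.1*7.0 = 1.4
Dual objective at y_2 = 1.4: reduced costs (8.0, -1.2), box minimizer x = (0.0, 5.0)
g(y_2) = b*y + (c1 - a1*y)*x1 + (c2 - a2*y)*x2 = 7*1.4 + 8.0*0.0 + (-1.2)*5.0 = 9.8 + 0.0 - 6.0 = 3.8


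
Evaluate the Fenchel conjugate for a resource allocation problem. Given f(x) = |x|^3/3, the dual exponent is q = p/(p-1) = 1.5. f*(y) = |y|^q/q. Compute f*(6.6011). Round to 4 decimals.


The conjugate exponent q satisfies 1/p + 1/q = 1.
p = 3, so q = 3/(3 - 1) = 1.5
|y|^q = 6.6011^1.5 = 16.9599
f*(6.6011) = 16.9599 / 1.5 = 11.3066


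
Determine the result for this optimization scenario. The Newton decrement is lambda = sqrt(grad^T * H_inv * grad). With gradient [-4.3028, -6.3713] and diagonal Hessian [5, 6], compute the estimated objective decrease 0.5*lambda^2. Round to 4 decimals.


Step 1: H is diagonal, so H^(-1) * g = [-0.8606, -1.0619].
Step 2: g^T H^(-1) g = sum_i g_i^2 / H_ii
  = (-4.3028)^2/5 + (-6.3713)^2/6
  = 3.7028 + 6.7656 = 10.4684
Step 3: Objective decrease = 0.5 * g^T H^(-1) g = 5.2342


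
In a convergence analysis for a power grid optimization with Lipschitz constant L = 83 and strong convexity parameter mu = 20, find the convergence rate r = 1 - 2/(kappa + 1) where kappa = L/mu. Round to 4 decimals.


Step 1: Compute the condition number.
kappa = L/mu = 83/20 = 4.15
Step 2: Compute the convergence rate.
r = 1 - 2/(kappa + 1) = 1 - 2*mu/(L + mu) = (L - mu)/(L + mu) = 63/103 = 0.6117


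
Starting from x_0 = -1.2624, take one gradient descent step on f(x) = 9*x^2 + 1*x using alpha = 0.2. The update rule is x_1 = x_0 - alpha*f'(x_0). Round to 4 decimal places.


We compute the gradient at x_0 and apply the update.
f'(x) = 18*x + 1
f'(-1.2624) = 18*-1.2624 + 1 = -21.7232
x_1 = -1.2624 - 0.2*-21.7232 = 3.0822


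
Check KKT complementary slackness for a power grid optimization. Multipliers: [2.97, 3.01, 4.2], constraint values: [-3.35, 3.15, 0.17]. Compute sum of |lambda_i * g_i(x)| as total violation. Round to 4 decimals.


KKT complementary slackness check:
lambda_1 * g_1 = 2.97 * -3.35 = -9.9495
lambda_2 * g_2 = 3.01 * 3.15 = 9.4815
lambda_3 * g_3 = 4.2 * 0.17 = 0.714
Total violation = 9.9495 + 9.4815 + 0.714 = 20.145


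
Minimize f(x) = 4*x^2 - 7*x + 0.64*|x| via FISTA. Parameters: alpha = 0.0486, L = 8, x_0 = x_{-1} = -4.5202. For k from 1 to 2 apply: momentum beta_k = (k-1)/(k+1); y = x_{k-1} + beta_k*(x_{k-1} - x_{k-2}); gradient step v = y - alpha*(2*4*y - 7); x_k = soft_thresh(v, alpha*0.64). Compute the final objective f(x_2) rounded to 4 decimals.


FISTA on f(x) = 4*x^2 - 7*x + 0.64*|x|
L = 8, alpha = 0.0486
Iteration 1: beta = 0.0, y = -4.5202 + 0.0*(-4.5202 + 4.5202) = -4.5202
  grad(y) = -43.1616, v = y - alpha*grad = -2.4225
  prox(v) = soft_thresh(-2.4225, 0.0311) = -2.3914
Iteration 2: beta = 0.3333, y = -2.3914 + 0.3333*(-2.3914 + 4.5202) = -1.6819
  grad(y) = -20.4549, v = y - alpha*grad = -0.6878
  prox(v) = soft_thresh(-0.6878, 0.0311) = -0.6566
f(x_2) = 4*(-0.6566)^2 - 7*(-0.6566) + 0.64*|-0.6566| = 6.7415


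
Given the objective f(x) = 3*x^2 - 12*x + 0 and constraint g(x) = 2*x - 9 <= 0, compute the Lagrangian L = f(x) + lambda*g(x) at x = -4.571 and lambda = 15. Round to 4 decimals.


Step 1: Evaluate f(x).
f(-4.571) = 3*(-4.571)^2 - 12*(-4.571) + 0 = 117.5341
Step 2: Evaluate g(x).
g(-4.571) = 2*-4.571 - 9 = -18.142
Step 3: Compute Lagrangian.
L = 117.5341 + 15*-18.142 = -154.5959


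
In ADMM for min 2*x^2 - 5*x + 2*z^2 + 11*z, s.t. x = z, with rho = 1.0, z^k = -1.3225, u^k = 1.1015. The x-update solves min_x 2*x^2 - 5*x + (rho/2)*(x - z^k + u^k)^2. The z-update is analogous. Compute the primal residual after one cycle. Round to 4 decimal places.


ADMM iteration with rho = 1.0, z^k = -1.3225, u^k = 1.1015
Step 1: x-update.
Minimize 2*x^2 - 5*x + (1.0/2)*(x + 1.3225 + 1.1015)^2
FOC: (2*2 + 1.0)*x = 5 + 1.0*(-1.3225 - 1.1015)
x^{k+1} = 0.5152
Step 2: z-update.
Minimize 2*z^2 + 11*z + (1.0/2)*(0.5152 - z + 1.1015)^2
FOC: (2*2 + 1.0)*z = -11 + 1.0*(0.5152 + 1.1015)
z^{k+1} = -1.8767
Step 3: u-update.
u^{k+1} = 1.1015 + 0.5152 + 1.8767 = 3.4934
Step 4: Primal residual = |0.5152 + 1.8767| = 2.3919


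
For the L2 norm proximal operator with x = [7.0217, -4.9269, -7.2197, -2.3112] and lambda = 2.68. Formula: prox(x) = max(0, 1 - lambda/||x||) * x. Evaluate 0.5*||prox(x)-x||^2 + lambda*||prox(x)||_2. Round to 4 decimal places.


Step 1: Compute ||x||.
||x|| = 11.4475
Step 2: Compute scaling factor.
scale = max(0, 1 - 2.68/11.4475) = 0.7659
Step 3: prox(x) = [5.3778, -3.7734, -5.5295, -1.7701]
||prox(x)|| = 8.7675
Step 4: Proximal objective.
0.5*||prox-x||^2 = 3.5912
lambda*||prox|| = 23.4969
Total = 27.088


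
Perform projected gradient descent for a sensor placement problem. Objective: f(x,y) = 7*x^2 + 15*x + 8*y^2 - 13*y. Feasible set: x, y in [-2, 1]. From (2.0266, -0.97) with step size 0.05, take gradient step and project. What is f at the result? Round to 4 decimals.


Step 1: Compute gradient at (2.0266, -0.97).
grad_x = 2*7*2.0266 + 15 = 43.3724
grad_y = 2*8*-0.97 - 13 = -28.52
Step 2: Gradient step.
x_raw = 2.0266 - 0.05*43.3724 = -0.142
y_raw = -0.97 - 0.05*-28.52 = 0.456
Step 3: Project onto [-2, 1].
x_proj = clip(-0.142) = -0.142
y_proj = clip(0.456) = 0.456
Step 4: Evaluate f.
f(-0.142, 0.456) = -6.2536


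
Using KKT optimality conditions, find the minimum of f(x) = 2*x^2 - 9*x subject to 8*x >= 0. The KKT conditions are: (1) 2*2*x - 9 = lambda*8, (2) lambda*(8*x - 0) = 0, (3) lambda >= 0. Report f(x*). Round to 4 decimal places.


Step 1: Try lambda = 0 (constraint inactive).
Stationarity: 2*2*x - 9 = 0
x* = 9/(2*2) = 2.25
Check constraint: 8*2.25 = 18.0 >= 0 -- satisfied.
Step 2: Compute optimal value.
f(x*) = 2*2.25^2 - 9*2.25 = -10.125


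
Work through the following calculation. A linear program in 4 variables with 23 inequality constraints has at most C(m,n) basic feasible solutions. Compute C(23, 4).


Each vertex corresponds to some choice of n active constraints out of m, so the number of vertices is at most C(m, n) = m! / (n!(m-n)!).
m = 23, n = 4
Numerator: 23 * 22 * 21 * 20
Denominator: 4! = 24
C(23, 4) = 8855


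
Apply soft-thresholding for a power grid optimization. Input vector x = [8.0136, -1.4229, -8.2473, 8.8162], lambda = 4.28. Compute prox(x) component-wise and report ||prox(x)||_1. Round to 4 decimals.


Soft-thresholding with lambda = 4.28:
prox(8.0136) = sign(8.0136)*max(|8.0136| - 4.28, 0) = 3.7336
prox(-1.4229) = sign(-1.4229)*max(|-1.4229| - 4.28, 0) = 0.0
prox(-8.2473) = sign(-8.2473)*max(|-8.2473| - 4.28, 0) = -3.9673
prox(8.8162) = sign(8.8162)*max(|8.8162| - 4.28, 0) = 4.5362
prox(x) = [3.7336, 0.0, -3.9673, 4.5362]
||prox(x)||_1 = 3.7336 + 0.0 + 3.9673 + 4.5362 = 12.2371


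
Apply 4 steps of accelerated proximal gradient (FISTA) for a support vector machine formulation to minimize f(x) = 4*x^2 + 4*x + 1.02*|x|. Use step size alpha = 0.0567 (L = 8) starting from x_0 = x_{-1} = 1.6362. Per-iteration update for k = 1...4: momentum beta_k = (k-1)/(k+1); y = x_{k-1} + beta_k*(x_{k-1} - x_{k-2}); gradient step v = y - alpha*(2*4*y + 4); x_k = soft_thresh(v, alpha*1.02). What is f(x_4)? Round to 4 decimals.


FISTA on f(x) = 4*x^2 + 4*x + 1.02*|x|
L = 8, alpha = 0.0567
Iteration 1: beta = 0.0, y = 1.6362 + 0.0*(1.6362 - 1.6362) = 1.6362
  grad(y) = 17.0896, v = y - alpha*grad = 0.6672
  prox(v) = soft_thresh(0.6672, 0.0578) = 0.6094
Iteration 2: beta = 0.3333, y = 0.6094 + 0.3333*(0.6094 - 1.6362) = 0.2671
  grad(y) = 6.1369, v = y - alpha*grad = -0.0808
  prox(v) = soft_thresh(-0.0808, 0.0578) = -0.023
Iteration 3: beta = 0.5, y = -0.023 + 0.5*(-0.023 - 0.6094) = -0.3392
  grad(y) = 1.2863, v = y - alpha*grad = -0.4121
  prox(v) = soft_thresh(-0.4121, 0.0578) = -0.3543
Iteration 4: beta = 0.6, y = -0.3543 + 0.6*(-0.3543 + 0.023) = -0.5531
  grad(y) = -0.4247, v = y - alpha*grad = -0.529
  prox(v) = soft_thresh(-0.529, 0.0578) = -0.4712
f(x_4) = 4*(-0.4712)^2 + 4*(-0.4712) + 1.02*|-0.4712| = -0.5161


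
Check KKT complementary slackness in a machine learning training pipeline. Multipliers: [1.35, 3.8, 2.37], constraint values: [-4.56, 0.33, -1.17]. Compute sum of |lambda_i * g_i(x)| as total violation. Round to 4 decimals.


KKT complementary slackness check:
lambda_1 * g_1 = 1.35 * -4.56 = -6.156
lambda_2 * g_2 = 3.8 * 0.33 = 1.254
lambda_3 * g_3 = 2.37 * -1.17 = -2.7729
Total violation = 6.156 + 1.254 + 2.7729 = 10.1829


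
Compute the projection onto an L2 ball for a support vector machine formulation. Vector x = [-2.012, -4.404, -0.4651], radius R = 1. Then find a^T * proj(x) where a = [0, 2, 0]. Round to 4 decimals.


Step 1: Compute ||x|| (intermediates to 6 decimals).
||x|| = sqrt((-2.012)^2 + (-4.404)^2 + (-0.4651)^2) = 4.864122
Step 2: Project.
Since ||x|| > R, scale = R/||x|| = 1/4.864122 = 0.205587, proj(x) = scale * x
proj(x) = [-0.413641, -0.905405, -0.095619]
Step 3: Dot product.
a^T * proj(x) = 0*(-0.413641) + 2*(-0.905405) + 0*(-0.095619) = -1.8108


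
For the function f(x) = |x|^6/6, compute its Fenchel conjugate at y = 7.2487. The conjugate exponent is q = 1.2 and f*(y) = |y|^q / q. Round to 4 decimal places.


The conjugate exponent q satisfies 1/p + 1/q = 1.
p = 6, so q = 6/(6 - 1) = 1.2
|y|^q = 7.2487^1.2 = 10.7724
f*(7.2487) = 10.7724 / 1.2 = 8.977


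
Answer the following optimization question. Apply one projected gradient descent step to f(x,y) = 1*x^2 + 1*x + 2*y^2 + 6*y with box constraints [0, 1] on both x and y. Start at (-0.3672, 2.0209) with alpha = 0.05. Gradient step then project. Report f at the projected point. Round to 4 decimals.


Step 1: Compute gradient at (-0.3672, 2.0209).
grad_x = 2*1*-0.3672 + 1 = 0.2656
grad_y = 2*2*2.0209 + 6 = 14.0836
Step 2: Gradient step.
x_raw = -0.3672 - 0.05*0.2656 = -0.3805
y_raw = 2.0209 - 0.05*14.0836 = 1.3167
Step 3: Project onto [0, 1].
x_proj = clip(-0.3805) = 0.0
y_proj = clip(1.3167) = 1.0
Step 4: Evaluate f.
f(0.0, 1.0) = 8.0


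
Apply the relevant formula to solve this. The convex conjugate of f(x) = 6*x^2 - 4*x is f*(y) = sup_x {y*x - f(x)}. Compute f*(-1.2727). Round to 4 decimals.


f*(y) = sup_x {y*x - a*x^2 - b*x} = sup_x {(y-b)*x - a*x^2}
FOC: (y - b) - 2a*x = 0 => x* = (y - b)/(2a)
x* = (-1.2727 + 4)/(2*6) = 0.2273
f*(-1.2727) = (y-b)^2/(4a) = (-1.2727 + 4)^2/(4*6)
= 7.4382/24 = 0.3099


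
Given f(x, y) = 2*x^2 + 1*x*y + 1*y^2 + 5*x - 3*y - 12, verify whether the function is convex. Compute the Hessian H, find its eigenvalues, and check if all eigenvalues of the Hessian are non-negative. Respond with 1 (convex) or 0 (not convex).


The Hessian of f(x,y) = 2*x^2 + 1*x*y + 1*y^2 + 5*x - 3*y - 12 is:
H = [[4, 1], [1, 2]]
Trace = 4 + 2 = 6
Determinant = 4*2 - (1)^2 = 7
Discriminant = (6)^2 - 4*7 = 8.0
Eigenvalues: lambda_1 = 1.5858, lambda_2 = 4.4142
The function is convex.

1


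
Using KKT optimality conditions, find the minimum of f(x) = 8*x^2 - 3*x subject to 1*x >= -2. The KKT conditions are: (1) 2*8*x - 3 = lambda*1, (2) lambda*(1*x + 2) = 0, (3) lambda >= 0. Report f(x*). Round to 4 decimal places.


Step 1: Try lambda = 0 (constraint inactive).
Stationarity: 2*8*x - 3 = 0
x* = 3/(2*8) = 0.1875
Check constraint: 1*0.1875 = 0.1875 >= -2 -- satisfied.
Step 2: Compute optimal value.
f(x*) = 8*0.1875^2 - 3*0.1875 = -0.2813


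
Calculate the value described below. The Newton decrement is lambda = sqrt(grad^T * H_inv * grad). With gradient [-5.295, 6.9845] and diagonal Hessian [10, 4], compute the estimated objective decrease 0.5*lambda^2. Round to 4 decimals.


Step 1: H is diagonal, so H^(-1) * g = [-0.5295, 1.7461].
Step 2: g^T H^(-1) g = sum_i g_i^2 / H_ii
  = (-5.295)^2/10 + (6.9845)^2/4
  = 2.8037 + 12.1958 = 14.9995
Step 3: Objective decrease = 0.5 * g^T H^(-1) g = 7.4998


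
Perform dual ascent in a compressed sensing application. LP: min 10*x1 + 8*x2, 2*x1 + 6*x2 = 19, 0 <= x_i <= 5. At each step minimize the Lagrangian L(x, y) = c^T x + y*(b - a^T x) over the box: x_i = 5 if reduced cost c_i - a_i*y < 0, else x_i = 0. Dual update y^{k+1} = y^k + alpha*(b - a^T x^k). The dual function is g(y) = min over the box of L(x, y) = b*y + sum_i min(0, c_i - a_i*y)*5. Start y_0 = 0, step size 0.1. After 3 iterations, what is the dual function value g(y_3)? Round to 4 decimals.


Dual ascent for LP: min 10*x1 + 8*x2, 2*x1 + 6*x2 = 19, 0 <= x_i <= 5
Step 1: y^k = 0.0, reduced costs: (10.0, 8.0)
  x^k = (0.0, 0.0), subgradient = b - a^T x = 19.0
  y^{k+1} = 0.0 + 0.1*19.0 = 1.9
Step 2: y^k = 1.9, reduced costs: (6.2, -3.4)
  x^k = (0.0, 5.0), subgradient = b - a^T x = -11.0
  y^{k+1} = 1.9 + 0.1*-11.0 = 0.8
Step 3: y^k = 0.8, reduced costs: (8.4, 3.2)
  x^k = (0.0, 0.0), subgradient = b - a^T x = 19.0
  y^{k+1} = 0.8 + 0.1*19.0 = 2.7
Dual objective at y_3 = 2.7: reduced costs (4.6, -8.2), box minimizer x = (0.0, 5.0)
g(y_3) = b*y + (c1 - a1*y)*x1 + (c2 - a2*y)*x2 = 19*2.7 + 4.6*0.0 + (-8.2)*5.0 = 51.3 + 0.0 - 41.0 = 10.3


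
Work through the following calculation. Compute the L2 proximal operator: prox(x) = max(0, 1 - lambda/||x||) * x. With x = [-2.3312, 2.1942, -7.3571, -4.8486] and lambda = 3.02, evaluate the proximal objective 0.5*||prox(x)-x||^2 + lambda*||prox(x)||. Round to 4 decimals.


Step 1: Compute ||x||.
||x|| = 9.3747
Step 2: Compute scaling factor.
scale = max(0, 1 - 3.02/9.3747) = 0.6779
Step 3: prox(x) = [-1.5802, 1.4874, -4.9871, -3.2867]
||prox(x)|| = 6.3547
Step 4: Proximal objective.
0.5*||prox-x||^2 = 4.5602
lambda*||prox|| = 19.1912
Total = 23.7514


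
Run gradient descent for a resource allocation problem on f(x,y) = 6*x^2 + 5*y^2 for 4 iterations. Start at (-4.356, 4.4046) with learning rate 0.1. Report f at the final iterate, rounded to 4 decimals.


Gradient descent on f(x,y) = 6*x^2 + 5*y^2.
Starting point: (-4.356, 4.4046), alpha = 0.1
Step 1: grad_x = 2*6*-4.356 = -52.272, grad_y = 2*5*4.4046 = 44.046
  x_1 = -4.356 - 0.1*-52.272 = 0.8712
  y_1 = 4.4046 - 0.1*44.046 = -0.0
Step 2: grad_x = 2*6*0.8712 = 10.4544, grad_y = 2*5*-0.0 = -0.0
  x_2 = 0.8712 - 0.1*10.4544 = -0.1742
  y_2 = -0.0 - 0.1*-0.0 = 0.0
Step 3: grad_x = 2*6*-0.1742 = -2.0909, grad_y = 2*5*0.0 = 0.0
  x_3 = -0.1742 - 0.1*-2.0909 = 0.0348
  y_3 = 0.0 - 0.1*0.0 = 0.0
Step 4: grad_x = 2*6*0.0348 = 0.4182, grad_y = 2*5*0.0 = 0.0
  x_4 = 0.0348 - 0.1*0.4182 = -0.007
  y_4 = 0.0 - 0.1*0.0 = 0.0
f(-0.007, 0.0) = 6*(-0.007)^2 + 5*0.0^2 = 0.0003


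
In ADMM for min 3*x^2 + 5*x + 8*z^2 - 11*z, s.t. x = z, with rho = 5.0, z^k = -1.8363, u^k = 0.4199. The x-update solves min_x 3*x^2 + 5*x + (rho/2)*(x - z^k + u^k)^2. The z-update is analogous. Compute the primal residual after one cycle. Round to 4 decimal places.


ADMM iteration with rho = 5.0, z^k = -1.8363, u^k = 0.4199
Step 1: x-update.
Minimize 3*x^2 + 5*x + (5.0/2)*(x + 1.8363 + 0.4199)^2
FOC: (2*3 + 5.0)*x = -5 + 5.0*(-1.8363 - 0.4199)
x^{k+1} = -1.4801
Step 2: z-update.
Minimize 8*z^2 - 11*z + (5.0/2)*(-1.4801 - z + 0.4199)^2
FOC: (2*8 + 5.0)*z = 11 + 5.0*(-1.4801 + 0.4199)
z^{k+1} = 0.2714
Step 3: u-update.
u^{k+1} = 0.4199 - 1.4801 - 0.2714 = -1.3316
Step 4: Primal residual = |-1.4801 - 0.2714| = 1.7515


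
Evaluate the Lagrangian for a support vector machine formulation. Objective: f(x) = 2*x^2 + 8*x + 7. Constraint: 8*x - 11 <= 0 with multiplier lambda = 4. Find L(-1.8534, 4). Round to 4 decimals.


Step 1: Evaluate f(x).
f(-1.8534) = 2*(-1.8534)^2 + 8*(-1.8534) + 7 = -0.957
Step 2: Evaluate g(x).
g(-1.8534) = 8*-1.8534 - 11 = -25.8272
Step 3: Compute Lagrangian.
L = -0.957 + 4*-25.8272 = -104.2658


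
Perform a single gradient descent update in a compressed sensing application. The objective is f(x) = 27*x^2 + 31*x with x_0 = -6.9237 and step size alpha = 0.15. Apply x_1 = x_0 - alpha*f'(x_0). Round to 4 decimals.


We compute the gradient at x_0 and apply the update.
f'(x) = 54*x + 31
f'(-6.9237) = 54*-6.9237 + 31 = -342.8798
x_1 = -6.9237 - 0.15*-342.8798 = 44.5083


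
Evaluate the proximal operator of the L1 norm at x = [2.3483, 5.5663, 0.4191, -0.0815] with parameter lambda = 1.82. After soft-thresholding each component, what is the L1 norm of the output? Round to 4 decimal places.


Soft-thresholding with lambda = 1.82:
prox(2.3483) = sign(2.3483)*max(|2.3483| - 1.82, 0) = 0.5283
prox(5.5663) = sign(5.5663)*max(|5.5663| - 1.82, 0) = 3.7463
prox(0.4191) = sign(0.4191)*max(|0.4191| - 1.82, 0) = 0.0
prox(-0.0815) = sign(-0.0815)*max(|-0.0815| - 1.82, 0) = 0.0
prox(x) = [0.5283, 3.7463, 0.0, 0.0]
||prox(x)||_1 = 0.5283 + 3.7463 + 0.0 + 0.0 = 4.2746


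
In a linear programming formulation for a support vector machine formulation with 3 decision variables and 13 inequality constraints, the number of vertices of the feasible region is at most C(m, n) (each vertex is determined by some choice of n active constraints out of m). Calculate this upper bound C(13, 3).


Each vertex corresponds to some choice of n active constraints out of m, so the number of vertices is at most C(m, n) = m! / (n!(m-n)!).
m = 13, n = 3
Numerator: 13 * 12 * 11
Denominator: 3! = 6
C(13, 3) = 286


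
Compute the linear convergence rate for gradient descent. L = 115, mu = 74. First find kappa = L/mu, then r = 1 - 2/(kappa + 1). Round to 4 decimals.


Step 1: Compute the condition number.
kappa = L/mu = 115/74 = 1.5541
Step 2: Compute the convergence rate.
r = 1 - 2/(kappa + 1) = 1 - 2*mu/(L + mu) = (L - mu)/(L + mu) = 41/189 = 0.2169


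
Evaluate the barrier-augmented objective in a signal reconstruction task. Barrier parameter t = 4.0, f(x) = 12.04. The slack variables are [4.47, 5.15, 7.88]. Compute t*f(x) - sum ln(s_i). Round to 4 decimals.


Step 1: Compute log-barrier.
ln values: [1.4974, 1.639, 2.0643]
phi = -(1.4974 + 1.639 + 2.0643) = -5.2007
Step 2: Compute augmented objective.
t*f(x) = 4.0*12.04 = 48.16
Total = 48.16 - 5.2007 = 42.9593


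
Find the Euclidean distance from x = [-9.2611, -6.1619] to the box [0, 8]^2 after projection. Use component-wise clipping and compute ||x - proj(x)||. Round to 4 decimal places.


Project each component onto [0, 8].
clip(-9.2611) = 0.0, clip(-6.1619) = 0.0
Projection = [0.0, 0.0]
Squared diffs: [85.768, 37.969]
Distance = sqrt(123.737) = 11.1237


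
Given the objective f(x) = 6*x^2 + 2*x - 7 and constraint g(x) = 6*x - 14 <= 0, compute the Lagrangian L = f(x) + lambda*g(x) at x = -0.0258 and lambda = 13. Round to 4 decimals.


Step 1: Evaluate f(x).
f(-0.0258) = 6*(-0.0258)^2 + 2*(-0.0258) - 7 = -7.0476
Step 2: Evaluate g(x).
g(-0.0258) = 6*-0.0258 - 14 = -14.1548
Step 3: Compute Lagrangian.
L = -7.0476 + 13*-14.1548 = -191.06


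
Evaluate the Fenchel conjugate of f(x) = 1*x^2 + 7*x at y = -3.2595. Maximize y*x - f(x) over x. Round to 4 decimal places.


f*(y) = sup_x {y*x - a*x^2 - b*x} = sup_x {(y-b)*x - a*x^2}
FOC: (y - b) - 2a*x = 0 => x* = (y - b)/(2a)
x* = (-3.2595 - 7)/(2*1) = -5.1298
f*(-3.2595) = (y-b)^2/(4a) = (-3.2595 - 7)^2/(4*1)
= 105.2573/4 = 26.3143


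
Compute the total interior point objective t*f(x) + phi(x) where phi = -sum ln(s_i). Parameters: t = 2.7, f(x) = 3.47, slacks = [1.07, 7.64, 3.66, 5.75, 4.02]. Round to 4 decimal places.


Step 1: Compute log-barrier.
ln values: [0.0677, 2.0334, 1.2975, 1.7492, 1.3913]
phi = -(0.0677 + 2.0334 + 1.2975 + 1.7492 + 1.3913) = -6.539
Step 2: Compute augmented objective.
t*f(x) = 2.7*3.47 = 9.369
Total = 9.369 - 6.539 = 2.83


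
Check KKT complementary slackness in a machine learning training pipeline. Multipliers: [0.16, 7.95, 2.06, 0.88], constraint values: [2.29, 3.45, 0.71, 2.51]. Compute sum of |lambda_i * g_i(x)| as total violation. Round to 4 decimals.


KKT complementary slackness check:
lambda_1 * g_1 = 0.16 * 2.29 = 0.3664
lambda_2 * g_2 = 7.95 * 3.45 = 27.4275
lambda_3 * g_3 = 2.06 * 0.71 = 1.4626
lambda_4 * g_4 = 0.88 * 2.51 = 2.2088
Total violation = 0.3664 + 27.4275 + 1.4626 + 2.2088 = 31.4653


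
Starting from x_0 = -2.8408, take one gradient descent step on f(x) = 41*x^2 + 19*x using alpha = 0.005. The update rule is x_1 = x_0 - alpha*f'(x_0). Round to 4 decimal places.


We compute the gradient at x_0 and apply the update.
f'(x) = 82*x + 19
f'(-2.8408) = 82*-2.8408 + 19 = -213.9456
x_1 = -2.8408 - 0.005*-213.9456 = -1.7711


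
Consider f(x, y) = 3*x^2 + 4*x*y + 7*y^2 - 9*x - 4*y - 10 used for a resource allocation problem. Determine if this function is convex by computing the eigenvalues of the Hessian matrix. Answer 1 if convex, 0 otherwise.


The Hessian of f(x,y) = 3*x^2 + 4*x*y + 7*y^2 - 9*x - 4*y - 10 is:
H = [[6, 4], [4, 14]]
Trace = 6 + 14 = 20
Determinant = 6*14 - (4)^2 = 68
Discriminant = (20)^2 - 4*68 = 128.0
Eigenvalues: lambda_1 = 4.3431, lambda_2 = 15.6569
The function is convex.

1


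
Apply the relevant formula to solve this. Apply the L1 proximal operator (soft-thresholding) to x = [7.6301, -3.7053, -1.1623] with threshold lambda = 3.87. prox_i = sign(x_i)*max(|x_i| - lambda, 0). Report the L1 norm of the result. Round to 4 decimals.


Soft-thresholding with lambda = 3.87:
prox(7.6301) = sign(7.6301)*max(|7.6301| - 3.87, 0) = 3.7601
prox(-3.7053) = sign(-3.7053)*max(|-3.7053| - 3.87, 0) = 0.0
prox(-1.1623) = sign(-1.1623)*max(|-1.1623| - 3.87, 0) = 0.0
prox(x) = [3.7601, 0.0, 0.0]
||prox(x)||_1 = 3.7601 + 0.0 + 0.0 = 3.7601


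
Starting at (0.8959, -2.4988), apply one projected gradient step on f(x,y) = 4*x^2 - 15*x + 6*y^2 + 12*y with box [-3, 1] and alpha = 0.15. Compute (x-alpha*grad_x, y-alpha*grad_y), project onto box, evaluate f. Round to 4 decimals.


Step 1: Compute gradient at (0.8959, -2.4988).
grad_x = 2*4*0.8959 - 15 = -7.8328
grad_y = 2*6*-2.4988 + 12 = -17.9856
Step 2: Gradient step.
x_raw = 0.8959 - 0.15*-7.8328 = 2.0708
y_raw = -2.4988 - 0.15*-17.9856 = 0.199
Step 3: Project onto [-3, 1].
x_proj = clip(2.0708) = 1.0
y_proj = clip(0.199) = 0.199
Step 4: Evaluate f.
f(1.0, 0.199) = -8.3738


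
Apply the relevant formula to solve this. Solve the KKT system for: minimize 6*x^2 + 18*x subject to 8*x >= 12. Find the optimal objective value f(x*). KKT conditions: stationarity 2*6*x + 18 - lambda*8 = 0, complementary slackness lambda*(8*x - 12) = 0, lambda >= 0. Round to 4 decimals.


Step 1: Try lambda = 0 (constraint inactive).
x_unc = -18/(2*6) = -1.5
Check: 8*-1.5 = -12.0 < 12 -- violated!
Step 2: Constraint must be active: 8*x = 12
x* = 12/8 = 1.5
lambda = (2*6*1.5 + 18)/8 = 4.5
Step 3: Compute optimal value.
f(x*) = 6*1.5^2 + 18*1.5 = 40.5


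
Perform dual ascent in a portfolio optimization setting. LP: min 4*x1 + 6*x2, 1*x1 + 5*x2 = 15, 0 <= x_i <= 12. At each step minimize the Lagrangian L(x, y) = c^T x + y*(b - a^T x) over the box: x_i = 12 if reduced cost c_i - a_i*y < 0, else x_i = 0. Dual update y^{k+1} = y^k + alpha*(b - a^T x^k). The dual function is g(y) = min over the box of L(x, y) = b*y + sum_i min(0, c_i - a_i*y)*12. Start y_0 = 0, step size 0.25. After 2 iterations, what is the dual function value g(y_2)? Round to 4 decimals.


Dual ascent for LP: min 4*x1 + 6*x2, 1*x1 + 5*x2 = 15, 0 <= x_i <= 12
Step 1: y^k = 0.0, reduced costs: (4.0, 6.0)
  x^k = (0.0, 0.0), subgradient = b - a^T x = 15.0
  y^{k+1} = 0.0 + 0.25*15.0 = 3.75
Step 2: y^k = 3.75, reduced costs: (0.25, -12.75)
  x^k = (0.0, 12.0), subgradient = b - a^T x = -45.0
  y^{k+1} = 3.75 + 0.25*-45.0 = -7.5
Dual objective at y_2 = -7.5: reduced costs (11.5, 43.5), box minimizer x = (0.0, 0.0)
g(y_2) = b*y + (c1 - a1*y)*x1 + (c2 - a2*y)*x2 = 15*(-7.5) + 11.5*0.0 + 43.5*0.0 = -112.5 + 0.0 + 0.0 = -112.5


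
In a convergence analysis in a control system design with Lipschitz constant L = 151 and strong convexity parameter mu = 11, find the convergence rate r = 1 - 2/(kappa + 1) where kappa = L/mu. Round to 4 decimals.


Step 1: Compute the condition number.
kappa = L/mu = 151/11 = 13.7273
Step 2: Compute the convergence rate.
r = 1 - 2/(kappa + 1) = 1 - 2*mu/(L + mu) = (L - mu)/(L + mu) = 140/162 = 0.8642


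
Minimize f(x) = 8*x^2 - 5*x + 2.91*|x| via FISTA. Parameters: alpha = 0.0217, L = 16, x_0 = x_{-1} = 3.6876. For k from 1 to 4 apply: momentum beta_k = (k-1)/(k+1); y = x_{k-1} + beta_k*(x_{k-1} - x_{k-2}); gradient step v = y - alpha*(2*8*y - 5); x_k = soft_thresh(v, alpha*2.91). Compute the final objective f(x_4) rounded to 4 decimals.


FISTA on f(x) = 8*x^2 - 5*x + 2.91*|x|
L = 16, alpha = 0.0217
Iteration 1: beta = 0.0, y = 3.6876 + 0.0*(3.6876 - 3.6876) = 3.6876
  grad(y) = 54.0016, v = y - alpha*grad = 2.5158
  prox(v) = soft_thresh(2.5158, 0.0631) = 2.4526
Iteration 2: beta = 0.3333, y = 2.4526 + 0.3333*(2.4526 - 3.6876) = 2.041
  grad(y) = 27.6553, v = y - alpha*grad = 1.4408
  prox(v) = soft_thresh(1.4408, 0.0631) = 1.3777
Iteration 3: beta = 0.5, y = 1.3777 + 0.5*(1.3777 - 2.4526) = 0.8402
  grad(y) = 8.4436, v = y - alpha*grad = 0.657
  prox(v) = soft_thresh(0.657, 0.0631) = 0.5939
Iteration 4: beta = 0.6, y = 0.5939 + 0.6*(0.5939 - 1.3777) = 0.1236
  grad(y) = -3.0232, v = y - alpha*grad = 0.1892
  prox(v) = soft_thresh(0.1892, 0.0631) = 0.126
f(x_4) = 8*0.126^2 - 5*0.126 + 2.91*|0.126| = -0.1363


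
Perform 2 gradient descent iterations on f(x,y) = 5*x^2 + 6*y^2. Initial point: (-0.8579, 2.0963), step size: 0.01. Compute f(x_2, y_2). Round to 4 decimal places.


Gradient descent on f(x,y) = 5*x^2 + 6*y^2.
Starting point: (-0.8579, 2.0963), alpha = 0.01
Step 1: grad_x = 2*5*-0.8579 = -8.579, grad_y = 2*6*2.0963 = 25.1556
  x_1 = -0.8579 - 0.01*-8.579 = -0.7721
  y_1 = 2.0963 - 0.01*25.1556 = 1.8447
Step 2: grad_x = 2*5*-0.7721 = -7.7211, grad_y = 2*6*1.8447 = 22.1369
  x_2 = -0.7721 - 0.01*-7.7211 = -0.6949
  y_2 = 1.8447 - 0.01*22.1369 = 1.6234
f(-0.6949, 1.6234) = 5*(-0.6949)^2 + 6*1.6234^2 = 18.2265


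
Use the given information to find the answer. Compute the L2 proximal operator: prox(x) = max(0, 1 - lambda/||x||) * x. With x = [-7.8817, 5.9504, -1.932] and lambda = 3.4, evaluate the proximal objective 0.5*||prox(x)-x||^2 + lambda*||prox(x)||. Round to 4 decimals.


Step 1: Compute ||x||.
||x|| = 10.0629
Step 2: Compute scaling factor.
scale = max(0, 1 - 3.4/10.0629) = 0.6621
Step 3: prox(x) = [-5.2187, 3.9399, -1.2792]
||prox(x)|| = 6.6629
Step 4: Proximal objective.
0.5*||prox-x||^2 = 5.78
lambda*||prox|| = 22.6539
Total = 28.4337


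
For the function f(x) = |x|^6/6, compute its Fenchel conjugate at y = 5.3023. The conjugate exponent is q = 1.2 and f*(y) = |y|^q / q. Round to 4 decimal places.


The conjugate exponent q satisfies 1/p + 1/q = 1.
p = 6, so q = 6/(6 - 1) = 1.2
|y|^q = 5.3023^1.2 = 7.4021
f*(5.3023) = 7.4021 / 1.2 = 6.1684


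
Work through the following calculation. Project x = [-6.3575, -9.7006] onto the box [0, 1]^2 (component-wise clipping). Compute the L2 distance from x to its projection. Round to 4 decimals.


Project each component onto [0, 1].
clip(-6.3575) = 0.0, clip(-9.7006) = 0.0
Projection = [0.0, 0.0]
Squared diffs: [40.4178, 94.1016]
Distance = sqrt(134.5194) = 11.5983


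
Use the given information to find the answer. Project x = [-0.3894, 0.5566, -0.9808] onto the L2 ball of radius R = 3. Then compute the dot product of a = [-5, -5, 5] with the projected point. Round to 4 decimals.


Step 1: Compute ||x|| (intermediates to 6 decimals).
||x|| = sqrt((-0.3894)^2 + 0.5566^2 + (-0.9808)^2) = 1.193065
Step 2: Project.
Since ||x|| <= R, proj = x (no scaling needed).
proj(x) = [-0.3894, 0.5566, -0.9808]
Step 3: Dot product.
a^T * proj(x) = -5*(-0.3894) - 5*0.5566 + 5*(-0.9808) = -5.74


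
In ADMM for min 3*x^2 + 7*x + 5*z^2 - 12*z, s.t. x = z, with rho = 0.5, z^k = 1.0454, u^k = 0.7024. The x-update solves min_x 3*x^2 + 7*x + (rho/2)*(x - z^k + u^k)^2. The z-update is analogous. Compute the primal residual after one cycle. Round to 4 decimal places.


ADMM iteration with rho = 0.5, z^k = 1.0454, u^k = 0.7024
Step 1: x-update.
Minimize 3*x^2 + 7*x + (0.5/2)*(x - 1.0454 + 0.7024)^2
FOC: (2*3 + 0.5)*x = -7 + 0.5*(1.0454 - 0.7024)
x^{k+1} = -1.0505
Step 2: z-update.
Minimize 5*z^2 - 12*z + (0.5/2)*(-1.0505 - z + 0.7024)^2
FOC: (2*5 + 0.5)*z = 12 + 0.5*(-1.0505 + 0.7024)
z^{k+1} = 1.1263
Step 3: u-update.
u^{k+1} = 0.7024 - 1.0505 - 1.1263 = -1.4744
Step 4: Primal residual = |-1.0505 - 1.1263| = 2.1768


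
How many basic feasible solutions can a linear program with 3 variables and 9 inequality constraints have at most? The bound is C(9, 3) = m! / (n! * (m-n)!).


Each vertex corresponds to some choice of n active constraints out of m, so the number of vertices is at most C(m, n) = m! / (n!(m-n)!).
m = 9, n = 3
Numerator: 9 * 8 * 7
Denominator: 3! = 6
C(9, 3) = 84


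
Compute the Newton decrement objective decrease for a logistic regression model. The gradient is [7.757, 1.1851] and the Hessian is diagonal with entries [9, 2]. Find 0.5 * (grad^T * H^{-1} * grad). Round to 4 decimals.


Step 1: H is diagonal, so H^(-1) * g = [0.8619, 0.5926].
Step 2: g^T H^(-1) g = sum_i g_i^2 / H_ii
  = (7.757)^2/9 + (1.1851)^2/2
  = 6.6857 + 0.7022 = 7.3879
Step 3: Objective decrease = 0.5 * g^T H^(-1) g = 3.694


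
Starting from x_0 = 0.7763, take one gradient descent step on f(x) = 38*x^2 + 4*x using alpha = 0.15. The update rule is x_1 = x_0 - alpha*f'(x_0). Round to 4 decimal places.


We compute the gradient at x_0 and apply the update.
f'(x) = 76*x + 4
f'(0.7763) = 76*0.7763 + 4 = 62.9988
x_1 = 0.7763 - 0.15*62.9988 = -8.6735


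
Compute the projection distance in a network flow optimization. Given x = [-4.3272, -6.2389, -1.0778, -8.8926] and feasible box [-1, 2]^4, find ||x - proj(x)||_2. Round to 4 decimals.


Project each component onto [-1, 2].
clip(-4.3272) = -1.0, clip(-6.2389) = -1.0, clip(-1.0778) = -1.0, clip(-8.8926) = -1.0
Projection = [-1.0, -1.0, -1.0, -1.0]
Squared diffs: [11.0703, 27.4461, 0.0061, 62.2931]
Distance = sqrt(100.8156) = 10.0407


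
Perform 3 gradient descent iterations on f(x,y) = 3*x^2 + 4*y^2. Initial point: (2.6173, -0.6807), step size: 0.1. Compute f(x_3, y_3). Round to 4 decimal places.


Gradient descent on f(x,y) = 3*x^2 + 4*y^2.
Starting point: (2.6173, -0.6807), alpha = 0.1
Step 1: grad_x = 2*3*2.6173 = 15.7038, grad_y = 2*4*-0.6807 = -5.4456
  x_1 = 2.6173 - 0.1*15.7038 = 1.0469
  y_1 = -0.6807 - 0.1*-5.4456 = -0.1361
Step 2: grad_x = 2*3*1.0469 = 6.2815, grad_y = 2*4*-0.1361 = -1.0891
  x_2 = 1.0469 - 0.1*6.2815 = 0.4188
  y_2 = -0.1361 - 0.1*-1.0891 = -0.0272
Step 3: grad_x = 2*3*0.4188 = 2.5126, grad_y = 2*4*-0.0272 = -0.2178
  x_3 = 0.4188 - 0.1*2.5126 = 0.1675
  y_3 = -0.0272 - 0.1*-0.2178 = -0.0054
f(0.1675, -0.0054) = 3*0.1675^2 + 4*(-0.0054)^2 = 0.0843


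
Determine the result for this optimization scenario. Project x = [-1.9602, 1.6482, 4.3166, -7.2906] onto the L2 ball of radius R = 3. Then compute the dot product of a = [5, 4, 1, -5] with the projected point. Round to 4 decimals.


Step 1: Compute ||x|| (intermediates to 6 decimals).
||x|| = sqrt((-1.9602)^2 + 1.6482^2 + 4.3166^2 + (-7.2906)^2) = 8.851262
Step 2: Project.
Since ||x|| > R, scale = R/||x|| = 3/8.851262 = 0.338935, proj(x) = scale * x
proj(x) = [-0.66438, 0.558633, 1.463047, -2.47104]
Step 3: Dot product.
a^T * proj(x) = 5*(-0.66438) + 4*0.558633 + 1*1.463047 - 5*(-2.47104) = 12.7309
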